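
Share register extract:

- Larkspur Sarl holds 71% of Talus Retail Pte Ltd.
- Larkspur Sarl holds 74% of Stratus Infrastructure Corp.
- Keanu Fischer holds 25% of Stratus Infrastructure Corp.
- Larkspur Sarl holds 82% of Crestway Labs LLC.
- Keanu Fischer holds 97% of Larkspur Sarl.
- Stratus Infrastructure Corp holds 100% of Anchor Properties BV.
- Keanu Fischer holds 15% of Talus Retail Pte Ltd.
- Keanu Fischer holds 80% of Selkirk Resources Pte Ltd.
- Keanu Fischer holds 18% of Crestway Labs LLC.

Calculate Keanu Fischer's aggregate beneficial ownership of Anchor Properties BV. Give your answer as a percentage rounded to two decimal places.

96.78%

Keanu reaches Anchor along 2 paths.
Via Stratus: 25% × 100% = 25%.
Via Larkspur → Stratus: 97% × 74% × 100% = 71.78%.
Total: 25% + 71.78% = 96.78%.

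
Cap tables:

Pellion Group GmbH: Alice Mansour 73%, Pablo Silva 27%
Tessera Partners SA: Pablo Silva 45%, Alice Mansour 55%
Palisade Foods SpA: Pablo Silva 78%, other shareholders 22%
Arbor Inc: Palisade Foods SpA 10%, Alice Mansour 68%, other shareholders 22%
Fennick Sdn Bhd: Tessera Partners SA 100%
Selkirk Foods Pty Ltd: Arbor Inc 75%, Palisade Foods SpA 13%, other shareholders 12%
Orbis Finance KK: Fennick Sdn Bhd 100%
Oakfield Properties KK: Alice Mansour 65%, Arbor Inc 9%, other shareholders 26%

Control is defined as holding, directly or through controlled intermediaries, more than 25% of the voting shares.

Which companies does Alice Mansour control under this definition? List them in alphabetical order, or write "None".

Alice holds 73% of Pellion, so Alice controls Pellion.
Alice holds 55% of Tessera, so Alice controls Tessera.
Alice holds 68% of Arbor, so Alice controls Arbor.
Tessera holds 100% of Fennick, so Alice controls Fennick.
Arbor holds 75% of Selkirk, so Alice controls Selkirk.
Fennick holds 100% of Orbis, so Alice controls Orbis.
Alice and Arbor together hold 65% + 9% = 74% of Oakfield, so Alice controls Oakfield.
No other company's threshold is met.

Arbor Inc, Fennick Sdn Bhd, Oakfield Properties KK, Orbis Finance KK, Pellion Group GmbH, Selkirk Foods Pty Ltd, Tessera Partners SA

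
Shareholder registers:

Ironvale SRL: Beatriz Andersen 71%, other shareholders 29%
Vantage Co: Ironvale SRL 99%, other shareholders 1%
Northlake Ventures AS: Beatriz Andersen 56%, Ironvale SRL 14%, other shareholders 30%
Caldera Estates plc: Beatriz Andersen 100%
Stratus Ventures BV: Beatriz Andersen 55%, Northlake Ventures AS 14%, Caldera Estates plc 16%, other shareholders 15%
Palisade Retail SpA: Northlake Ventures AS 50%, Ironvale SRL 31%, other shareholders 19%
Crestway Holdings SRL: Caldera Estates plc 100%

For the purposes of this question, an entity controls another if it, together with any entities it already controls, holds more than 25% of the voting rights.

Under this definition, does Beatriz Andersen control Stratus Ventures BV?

Yes

Beatriz holds 100% of Caldera, so Beatriz controls Caldera.
Beatriz holds 71% of Ironvale, so Beatriz controls Ironvale.
Beatriz and Ironvale together hold 56% + 14% = 70% of Northlake, so Beatriz controls Northlake.
Beatriz and Northlake and Caldera together hold 55% + 14% + 16% = 85% of Stratus, so Beatriz controls Stratus.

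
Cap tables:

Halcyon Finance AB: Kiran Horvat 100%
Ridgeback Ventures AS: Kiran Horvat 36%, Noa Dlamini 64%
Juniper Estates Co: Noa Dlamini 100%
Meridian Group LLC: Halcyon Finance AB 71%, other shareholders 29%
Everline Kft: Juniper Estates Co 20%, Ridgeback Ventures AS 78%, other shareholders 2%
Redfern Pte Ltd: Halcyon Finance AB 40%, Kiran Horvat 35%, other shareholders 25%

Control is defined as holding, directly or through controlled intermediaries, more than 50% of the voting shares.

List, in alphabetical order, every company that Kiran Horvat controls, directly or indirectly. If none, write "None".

Kiran holds 100% of Halcyon, so Kiran controls Halcyon.
Halcyon holds 71% of Meridian, so Kiran controls Meridian.
Halcyon and Kiran together hold 40% + 35% = 75% of Redfern, so Kiran controls Redfern.
No other company's threshold is met.

Halcyon Finance AB, Meridian Group LLC, Redfern Pte Ltd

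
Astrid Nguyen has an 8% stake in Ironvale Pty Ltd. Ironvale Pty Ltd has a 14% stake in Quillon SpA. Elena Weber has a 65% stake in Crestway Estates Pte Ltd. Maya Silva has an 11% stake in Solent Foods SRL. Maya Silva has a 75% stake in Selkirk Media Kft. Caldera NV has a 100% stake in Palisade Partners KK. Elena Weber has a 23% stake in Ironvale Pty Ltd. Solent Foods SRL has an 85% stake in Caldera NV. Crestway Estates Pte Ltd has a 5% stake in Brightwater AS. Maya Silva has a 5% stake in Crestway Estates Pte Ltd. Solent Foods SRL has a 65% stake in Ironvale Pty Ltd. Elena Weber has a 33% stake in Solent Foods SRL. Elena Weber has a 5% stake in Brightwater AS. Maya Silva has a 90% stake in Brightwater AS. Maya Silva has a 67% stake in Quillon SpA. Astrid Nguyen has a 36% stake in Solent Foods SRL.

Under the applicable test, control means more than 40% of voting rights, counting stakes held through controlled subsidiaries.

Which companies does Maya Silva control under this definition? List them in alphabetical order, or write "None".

Maya holds 75% of Selkirk, so Maya controls Selkirk.
Maya holds 90% of Brightwater, so Maya controls Brightwater.
Maya holds 67% of Quillon, so Maya controls Quillon.
No other company's threshold is met.

Brightwater AS, Quillon SpA, Selkirk Media Kft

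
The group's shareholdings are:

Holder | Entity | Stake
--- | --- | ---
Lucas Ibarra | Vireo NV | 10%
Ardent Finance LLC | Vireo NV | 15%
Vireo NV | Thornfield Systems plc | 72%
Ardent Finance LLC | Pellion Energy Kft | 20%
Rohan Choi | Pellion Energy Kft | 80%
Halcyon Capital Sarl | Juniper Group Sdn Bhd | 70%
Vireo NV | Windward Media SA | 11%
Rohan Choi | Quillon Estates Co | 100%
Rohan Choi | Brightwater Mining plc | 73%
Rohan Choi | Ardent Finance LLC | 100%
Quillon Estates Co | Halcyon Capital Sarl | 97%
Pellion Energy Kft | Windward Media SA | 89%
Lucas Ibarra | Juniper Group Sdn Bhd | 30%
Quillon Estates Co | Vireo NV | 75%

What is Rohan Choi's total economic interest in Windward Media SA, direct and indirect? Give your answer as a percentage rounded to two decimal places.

Rohan reaches Windward along 4 paths.
Via Ardent → Pellion: 100% × 20% × 89% = 17.8%.
Via Pellion: 80% × 89% = 71.2%.
Via Quillon → Vireo: 100% × 75% × 11% = 8.25%.
Via Ardent → Vireo: 100% × 15% × 11% = 1.65%.
Total: 17.8% + 71.2% + 8.25% + 1.65% = 98.9%.
Rounded: 98.90%.

98.90%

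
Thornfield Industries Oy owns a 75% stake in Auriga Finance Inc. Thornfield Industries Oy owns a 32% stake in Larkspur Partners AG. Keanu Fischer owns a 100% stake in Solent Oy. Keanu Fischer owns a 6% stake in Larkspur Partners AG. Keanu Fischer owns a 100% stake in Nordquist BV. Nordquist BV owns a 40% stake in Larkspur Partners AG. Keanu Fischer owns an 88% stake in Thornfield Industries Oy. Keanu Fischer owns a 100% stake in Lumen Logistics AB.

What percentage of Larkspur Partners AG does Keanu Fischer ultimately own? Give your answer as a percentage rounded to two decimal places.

74.16%

Keanu reaches Larkspur along 3 paths.
Via Nordquist: 100% × 40% = 40%.
Direct stake: 6% = 6%.
Via Thornfield: 88% × 32% = 28.16%.
Total: 40% + 6% + 28.16% = 74.16%.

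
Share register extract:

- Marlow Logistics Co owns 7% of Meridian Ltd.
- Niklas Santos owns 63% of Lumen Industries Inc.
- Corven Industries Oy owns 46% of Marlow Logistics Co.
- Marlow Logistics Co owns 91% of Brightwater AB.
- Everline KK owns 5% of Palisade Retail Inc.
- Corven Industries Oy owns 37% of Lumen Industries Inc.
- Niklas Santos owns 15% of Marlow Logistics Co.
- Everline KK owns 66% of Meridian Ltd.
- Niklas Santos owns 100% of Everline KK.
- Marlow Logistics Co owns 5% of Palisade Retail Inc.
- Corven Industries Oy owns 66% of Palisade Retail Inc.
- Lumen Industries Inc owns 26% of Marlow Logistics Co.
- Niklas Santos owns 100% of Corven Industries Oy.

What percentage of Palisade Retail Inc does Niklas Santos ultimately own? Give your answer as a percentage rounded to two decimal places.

75.35%

Niklas reaches Palisade along 6 paths.
Via Corven: 100% × 66% = 66%.
Via Marlow: 15% × 5% = 0.75%.
Via Corven → Marlow: 100% × 46% × 5% = 2.3%.
Via Corven → Lumen → Marlow: 100% × 37% × 26% × 5% = 0.481%.
Via Lumen → Marlow: 63% × 26% × 5% = 0.819%.
Via Everline: 100% × 5% = 5%.
Total: 66% + 0.75% + 2.3% + 0.481% + 0.819% + 5% = 75.35%.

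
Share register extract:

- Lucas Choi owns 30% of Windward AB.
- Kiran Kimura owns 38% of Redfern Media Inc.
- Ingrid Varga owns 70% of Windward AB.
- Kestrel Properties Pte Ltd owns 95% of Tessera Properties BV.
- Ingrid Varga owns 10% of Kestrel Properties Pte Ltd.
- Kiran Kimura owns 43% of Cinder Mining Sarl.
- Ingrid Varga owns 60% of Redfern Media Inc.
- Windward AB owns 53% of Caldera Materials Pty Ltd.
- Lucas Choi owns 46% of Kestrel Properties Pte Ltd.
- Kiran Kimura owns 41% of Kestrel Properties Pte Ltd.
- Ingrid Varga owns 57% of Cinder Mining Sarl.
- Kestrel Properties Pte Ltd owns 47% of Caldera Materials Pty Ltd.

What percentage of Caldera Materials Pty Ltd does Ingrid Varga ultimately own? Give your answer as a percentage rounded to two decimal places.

Ingrid reaches Caldera along 2 paths.
Via Windward: 70% × 53% = 37.1%.
Via Kestrel: 10% × 47% = 4.7%.
Total: 37.1% + 4.7% = 41.8%.
Rounded: 41.80%.

41.80%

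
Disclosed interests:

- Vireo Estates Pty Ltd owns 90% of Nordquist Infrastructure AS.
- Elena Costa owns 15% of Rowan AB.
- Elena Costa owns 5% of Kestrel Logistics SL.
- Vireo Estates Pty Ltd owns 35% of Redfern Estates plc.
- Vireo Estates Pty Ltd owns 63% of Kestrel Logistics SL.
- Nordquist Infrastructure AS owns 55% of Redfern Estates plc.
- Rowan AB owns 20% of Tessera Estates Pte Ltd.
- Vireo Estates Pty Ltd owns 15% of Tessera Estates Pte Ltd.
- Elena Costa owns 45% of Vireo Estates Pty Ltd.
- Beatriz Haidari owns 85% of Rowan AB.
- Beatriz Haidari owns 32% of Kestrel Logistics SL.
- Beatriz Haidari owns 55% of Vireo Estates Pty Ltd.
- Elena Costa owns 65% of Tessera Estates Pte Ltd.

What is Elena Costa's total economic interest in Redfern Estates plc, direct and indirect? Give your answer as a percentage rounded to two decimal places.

38.03%

Elena reaches Redfern along 2 paths.
Via Vireo: 45% × 35% = 15.75%.
Via Vireo → Nordquist: 45% × 90% × 55% = 22.275%.
Total: 15.75% + 22.275% = 38.025%.
Rounded: 38.03%.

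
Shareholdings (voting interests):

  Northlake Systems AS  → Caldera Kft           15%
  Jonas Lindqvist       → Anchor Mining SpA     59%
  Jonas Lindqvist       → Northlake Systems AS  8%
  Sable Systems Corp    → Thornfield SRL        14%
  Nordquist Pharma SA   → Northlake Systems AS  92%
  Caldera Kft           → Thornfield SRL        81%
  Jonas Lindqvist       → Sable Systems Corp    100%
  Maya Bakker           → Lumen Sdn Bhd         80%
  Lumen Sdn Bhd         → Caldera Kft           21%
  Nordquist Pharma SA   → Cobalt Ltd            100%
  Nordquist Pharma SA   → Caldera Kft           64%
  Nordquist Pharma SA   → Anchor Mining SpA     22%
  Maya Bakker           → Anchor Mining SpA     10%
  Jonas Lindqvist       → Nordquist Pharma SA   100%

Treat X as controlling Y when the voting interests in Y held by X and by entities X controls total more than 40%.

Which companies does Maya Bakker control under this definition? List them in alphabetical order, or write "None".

Lumen Sdn Bhd

Maya holds 80% of Lumen, so Maya controls Lumen.
No other company's threshold is met.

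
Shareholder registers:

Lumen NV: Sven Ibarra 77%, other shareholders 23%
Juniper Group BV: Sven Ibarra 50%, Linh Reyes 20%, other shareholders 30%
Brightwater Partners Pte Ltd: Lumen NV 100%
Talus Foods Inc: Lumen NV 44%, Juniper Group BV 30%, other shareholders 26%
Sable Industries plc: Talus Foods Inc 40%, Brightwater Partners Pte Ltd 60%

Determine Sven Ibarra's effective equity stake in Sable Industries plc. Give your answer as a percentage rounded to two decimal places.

65.75%

Sven reaches Sable along 3 paths.
Via Lumen → Talus: 77% × 44% × 40% = 13.552%.
Via Juniper → Talus: 50% × 30% × 40% = 6%.
Via Lumen → Brightwater: 77% × 100% × 60% = 46.2%.
Total: 13.552% + 6% + 46.2% = 65.752%.
Rounded: 65.75%.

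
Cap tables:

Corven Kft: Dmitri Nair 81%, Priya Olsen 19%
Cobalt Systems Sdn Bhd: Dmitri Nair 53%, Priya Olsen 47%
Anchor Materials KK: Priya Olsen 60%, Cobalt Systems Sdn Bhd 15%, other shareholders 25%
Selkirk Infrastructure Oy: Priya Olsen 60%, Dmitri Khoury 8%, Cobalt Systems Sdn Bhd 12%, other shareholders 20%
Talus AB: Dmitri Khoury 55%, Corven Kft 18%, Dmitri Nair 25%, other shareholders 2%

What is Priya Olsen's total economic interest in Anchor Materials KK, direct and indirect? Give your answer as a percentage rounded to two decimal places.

67.05%

Priya reaches Anchor along 2 paths.
Direct stake: 60% = 60%.
Via Cobalt: 47% × 15% = 7.05%.
Total: 60% + 7.05% = 67.05%.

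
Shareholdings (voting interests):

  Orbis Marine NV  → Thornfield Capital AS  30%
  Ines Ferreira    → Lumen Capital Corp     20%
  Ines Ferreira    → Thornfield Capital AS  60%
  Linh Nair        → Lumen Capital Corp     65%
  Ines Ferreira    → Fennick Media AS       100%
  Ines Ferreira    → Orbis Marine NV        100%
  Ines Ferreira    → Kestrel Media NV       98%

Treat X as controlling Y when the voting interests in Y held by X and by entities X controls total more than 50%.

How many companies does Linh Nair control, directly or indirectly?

Linh holds 65% of Lumen, so Linh controls Lumen.
No other company's threshold is met.
Linh controls 1 company.

1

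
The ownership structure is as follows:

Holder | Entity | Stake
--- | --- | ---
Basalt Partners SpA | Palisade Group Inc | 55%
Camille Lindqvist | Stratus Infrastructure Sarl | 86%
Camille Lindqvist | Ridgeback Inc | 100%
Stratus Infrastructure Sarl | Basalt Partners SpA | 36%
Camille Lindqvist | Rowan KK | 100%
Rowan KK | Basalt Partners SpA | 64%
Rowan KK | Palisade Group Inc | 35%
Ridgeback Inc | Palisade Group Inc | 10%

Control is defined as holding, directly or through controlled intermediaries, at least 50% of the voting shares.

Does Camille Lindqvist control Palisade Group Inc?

Yes

Camille holds 100% of Ridgeback, so Camille controls Ridgeback.
Camille holds 100% of Rowan, so Camille controls Rowan.
Camille holds 86% of Stratus, so Camille controls Stratus.
Rowan and Stratus together hold 64% + 36% = 100% of Basalt, so Camille controls Basalt.
Rowan and Basalt and Ridgeback together hold 35% + 55% + 10% = 100% of Palisade, so Camille controls Palisade.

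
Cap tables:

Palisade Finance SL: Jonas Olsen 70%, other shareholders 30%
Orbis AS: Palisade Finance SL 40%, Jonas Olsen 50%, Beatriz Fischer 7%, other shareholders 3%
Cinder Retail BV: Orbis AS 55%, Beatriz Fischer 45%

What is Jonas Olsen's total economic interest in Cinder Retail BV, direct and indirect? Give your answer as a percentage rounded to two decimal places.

Jonas reaches Cinder along 2 paths.
Via Palisade → Orbis: 70% × 40% × 55% = 15.4%.
Via Orbis: 50% × 55% = 27.5%.
Total: 15.4% + 27.5% = 42.9%.
Rounded: 42.90%.

42.90%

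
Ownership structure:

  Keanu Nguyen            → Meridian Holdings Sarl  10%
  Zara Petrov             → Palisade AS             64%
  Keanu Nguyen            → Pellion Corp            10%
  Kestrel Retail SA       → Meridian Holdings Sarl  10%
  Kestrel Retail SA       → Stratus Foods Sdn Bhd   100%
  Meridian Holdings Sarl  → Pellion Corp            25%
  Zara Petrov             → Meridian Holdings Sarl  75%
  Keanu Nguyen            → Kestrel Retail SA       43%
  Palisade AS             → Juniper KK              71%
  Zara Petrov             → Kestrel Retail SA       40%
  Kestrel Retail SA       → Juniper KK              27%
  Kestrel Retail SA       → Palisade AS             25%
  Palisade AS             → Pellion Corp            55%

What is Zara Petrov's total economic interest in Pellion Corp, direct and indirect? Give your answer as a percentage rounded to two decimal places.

Zara reaches Pellion along 4 paths.
Via Palisade: 64% × 55% = 35.2%.
Via Kestrel → Palisade: 40% × 25% × 55% = 5.5%.
Via Kestrel → Meridian: 40% × 10% × 25% = 1%.
Via Meridian: 75% × 25% = 18.75%.
Total: 35.2% + 5.5% + 1% + 18.75% = 60.45%.

60.45%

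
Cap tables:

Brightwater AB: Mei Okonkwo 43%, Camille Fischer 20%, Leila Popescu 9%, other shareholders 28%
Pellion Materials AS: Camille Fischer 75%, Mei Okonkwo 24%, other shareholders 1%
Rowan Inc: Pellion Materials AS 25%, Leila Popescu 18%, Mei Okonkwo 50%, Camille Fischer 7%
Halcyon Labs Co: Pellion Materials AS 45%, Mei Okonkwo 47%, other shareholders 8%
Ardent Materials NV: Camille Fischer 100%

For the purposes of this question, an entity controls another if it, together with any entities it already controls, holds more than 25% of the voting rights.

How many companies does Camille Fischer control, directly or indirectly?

Camille holds 75% of Pellion, so Camille controls Pellion.
Pellion and Camille together hold 25% + 7% = 32% of Rowan, so Camille controls Rowan.
Pellion holds 45% of Halcyon, so Camille controls Halcyon.
Camille holds 100% of Ardent, so Camille controls Ardent.
No other company's threshold is met.
Camille controls 4 companies.

4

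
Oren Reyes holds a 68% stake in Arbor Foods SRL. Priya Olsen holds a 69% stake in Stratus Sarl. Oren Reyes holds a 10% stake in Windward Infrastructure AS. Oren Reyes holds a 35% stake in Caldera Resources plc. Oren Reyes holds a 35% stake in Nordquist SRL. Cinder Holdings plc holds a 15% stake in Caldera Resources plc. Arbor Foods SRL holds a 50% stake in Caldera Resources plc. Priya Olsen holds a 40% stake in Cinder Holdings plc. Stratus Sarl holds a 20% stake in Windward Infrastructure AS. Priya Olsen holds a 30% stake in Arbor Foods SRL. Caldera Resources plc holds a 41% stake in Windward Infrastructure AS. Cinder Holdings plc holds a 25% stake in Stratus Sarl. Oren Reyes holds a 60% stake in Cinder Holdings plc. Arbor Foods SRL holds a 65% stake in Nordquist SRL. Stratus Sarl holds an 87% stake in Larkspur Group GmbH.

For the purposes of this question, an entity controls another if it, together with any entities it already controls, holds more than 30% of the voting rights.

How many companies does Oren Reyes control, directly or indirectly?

5

Oren holds 68% of Arbor, so Oren controls Arbor.
Oren holds 60% of Cinder, so Oren controls Cinder.
Arbor and Cinder and Oren together hold 50% + 15% + 35% = 100% of Caldera, so Oren controls Caldera.
Oren and Caldera together hold 10% + 41% = 51% of Windward, so Oren controls Windward.
Arbor and Oren together hold 65% + 35% = 100% of Nordquist, so Oren controls Nordquist.
No other company's threshold is met.
Oren controls 5 companies.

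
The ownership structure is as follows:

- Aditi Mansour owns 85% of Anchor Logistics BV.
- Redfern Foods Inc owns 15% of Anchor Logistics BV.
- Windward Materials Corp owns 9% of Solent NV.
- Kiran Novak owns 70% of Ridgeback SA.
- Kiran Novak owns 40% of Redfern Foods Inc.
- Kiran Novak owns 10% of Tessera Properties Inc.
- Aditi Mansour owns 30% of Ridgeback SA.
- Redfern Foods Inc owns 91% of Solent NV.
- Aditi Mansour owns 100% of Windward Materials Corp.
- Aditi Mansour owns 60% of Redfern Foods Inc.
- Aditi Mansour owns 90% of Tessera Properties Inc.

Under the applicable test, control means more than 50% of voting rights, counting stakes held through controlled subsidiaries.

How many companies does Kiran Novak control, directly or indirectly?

Kiran holds 70% of Ridgeback, so Kiran controls Ridgeback.
No other company's threshold is met.
Kiran controls 1 company.

1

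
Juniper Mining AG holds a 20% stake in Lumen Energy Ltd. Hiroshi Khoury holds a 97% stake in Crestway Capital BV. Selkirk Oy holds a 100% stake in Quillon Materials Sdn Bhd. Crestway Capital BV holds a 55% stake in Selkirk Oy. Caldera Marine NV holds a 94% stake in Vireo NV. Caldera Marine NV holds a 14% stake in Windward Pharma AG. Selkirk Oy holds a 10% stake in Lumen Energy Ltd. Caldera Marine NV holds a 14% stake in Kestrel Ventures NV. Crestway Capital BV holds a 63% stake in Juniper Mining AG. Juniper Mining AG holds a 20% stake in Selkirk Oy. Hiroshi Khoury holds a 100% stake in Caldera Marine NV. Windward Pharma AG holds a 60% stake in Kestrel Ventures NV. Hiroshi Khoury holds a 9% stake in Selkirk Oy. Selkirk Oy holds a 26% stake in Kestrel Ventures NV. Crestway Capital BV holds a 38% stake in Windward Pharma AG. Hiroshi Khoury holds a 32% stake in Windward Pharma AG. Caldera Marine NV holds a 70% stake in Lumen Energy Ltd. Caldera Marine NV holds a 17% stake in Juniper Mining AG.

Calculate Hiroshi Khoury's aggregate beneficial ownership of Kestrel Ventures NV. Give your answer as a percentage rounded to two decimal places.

Hiroshi reaches Kestrel along 8 paths.
Via Crestway → Juniper → Selkirk: 97% × 63% × 20% × 26% = 3.17772%.
Via Caldera → Juniper → Selkirk: 100% × 17% × 20% × 26% = 0.884%.
Via Crestway → Selkirk: 97% × 55% × 26% = 13.871%.
Via Selkirk: 9% × 26% = 2.34%.
Via Crestway → Windward: 97% × 38% × 60% = 22.116%.
Via Windward: 32% × 60% = 19.2%.
Via Caldera → Windward: 100% × 14% × 60% = 8.4%.
Via Caldera: 100% × 14% = 14%.
Total: 3.17772% + 0.884% + 13.871% + 2.34% + 22.116% + 19.2% + 8.4% + 14% = 83.98872%.
Rounded: 83.99%.

83.99%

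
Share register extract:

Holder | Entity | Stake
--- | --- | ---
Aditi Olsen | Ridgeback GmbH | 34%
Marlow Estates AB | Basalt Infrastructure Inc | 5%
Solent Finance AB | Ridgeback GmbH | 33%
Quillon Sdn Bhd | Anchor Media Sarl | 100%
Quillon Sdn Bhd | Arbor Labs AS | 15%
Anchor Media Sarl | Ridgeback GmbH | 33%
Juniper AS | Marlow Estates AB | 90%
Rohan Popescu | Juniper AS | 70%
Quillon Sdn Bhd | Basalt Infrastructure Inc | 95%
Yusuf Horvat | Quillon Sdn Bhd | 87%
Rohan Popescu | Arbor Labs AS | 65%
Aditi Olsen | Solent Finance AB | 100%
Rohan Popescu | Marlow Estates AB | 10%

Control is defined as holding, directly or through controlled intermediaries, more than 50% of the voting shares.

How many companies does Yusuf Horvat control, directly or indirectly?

Yusuf holds 87% of Quillon, so Yusuf controls Quillon.
Quillon holds 95% of Basalt, so Yusuf controls Basalt.
Quillon holds 100% of Anchor, so Yusuf controls Anchor.
No other company's threshold is met.
Yusuf controls 3 companies.

3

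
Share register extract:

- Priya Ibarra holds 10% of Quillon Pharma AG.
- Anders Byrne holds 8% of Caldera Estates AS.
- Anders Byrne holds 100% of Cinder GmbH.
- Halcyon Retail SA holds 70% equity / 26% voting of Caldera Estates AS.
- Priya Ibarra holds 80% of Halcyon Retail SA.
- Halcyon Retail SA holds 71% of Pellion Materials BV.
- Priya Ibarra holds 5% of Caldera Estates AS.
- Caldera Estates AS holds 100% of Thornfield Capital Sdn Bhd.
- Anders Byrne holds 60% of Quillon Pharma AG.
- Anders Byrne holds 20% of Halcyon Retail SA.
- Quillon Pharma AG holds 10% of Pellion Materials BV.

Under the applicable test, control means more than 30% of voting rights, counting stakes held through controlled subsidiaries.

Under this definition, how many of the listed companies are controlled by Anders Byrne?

Anders holds 60% of Quillon, so Anders controls Quillon.
Anders holds 100% of Cinder, so Anders controls Cinder.
No other company's threshold is met.
Anders controls 2 companies.

2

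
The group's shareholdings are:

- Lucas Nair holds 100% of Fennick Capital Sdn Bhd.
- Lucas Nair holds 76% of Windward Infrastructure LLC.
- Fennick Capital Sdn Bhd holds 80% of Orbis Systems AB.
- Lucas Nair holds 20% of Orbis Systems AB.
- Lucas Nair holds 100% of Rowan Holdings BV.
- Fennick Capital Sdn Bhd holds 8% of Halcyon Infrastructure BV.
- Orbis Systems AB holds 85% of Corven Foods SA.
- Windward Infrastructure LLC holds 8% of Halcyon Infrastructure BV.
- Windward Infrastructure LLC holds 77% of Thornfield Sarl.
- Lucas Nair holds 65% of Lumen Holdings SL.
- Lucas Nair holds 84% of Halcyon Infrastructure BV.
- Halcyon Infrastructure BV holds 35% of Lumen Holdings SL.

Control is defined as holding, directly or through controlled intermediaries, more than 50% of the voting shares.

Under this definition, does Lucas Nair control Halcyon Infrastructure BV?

Yes

Lucas holds 100% of Fennick, so Lucas controls Fennick.
Lucas holds 76% of Windward, so Lucas controls Windward.
Windward and Fennick and Lucas together hold 8% + 8% + 84% = 100% of Halcyon, so Lucas controls Halcyon.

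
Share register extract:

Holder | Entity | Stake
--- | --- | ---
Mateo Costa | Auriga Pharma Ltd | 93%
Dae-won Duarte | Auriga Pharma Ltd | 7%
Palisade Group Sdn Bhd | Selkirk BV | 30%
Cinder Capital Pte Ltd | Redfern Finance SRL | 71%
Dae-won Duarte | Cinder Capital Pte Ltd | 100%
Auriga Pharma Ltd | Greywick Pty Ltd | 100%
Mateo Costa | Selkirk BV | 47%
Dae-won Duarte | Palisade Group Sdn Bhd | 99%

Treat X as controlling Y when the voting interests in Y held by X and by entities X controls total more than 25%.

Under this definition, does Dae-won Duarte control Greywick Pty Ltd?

No

Dae-won holds 99% of Palisade, so Dae-won controls Palisade.
Palisade holds 30% of Selkirk, so Dae-won controls Selkirk.
Dae-won holds 100% of Cinder, so Dae-won controls Cinder.
Cinder holds 71% of Redfern, so Dae-won controls Redfern.
Neither Dae-won nor any entity Dae-won controls holds any voting interest in Greywick.
So Dae-won does not control Greywick.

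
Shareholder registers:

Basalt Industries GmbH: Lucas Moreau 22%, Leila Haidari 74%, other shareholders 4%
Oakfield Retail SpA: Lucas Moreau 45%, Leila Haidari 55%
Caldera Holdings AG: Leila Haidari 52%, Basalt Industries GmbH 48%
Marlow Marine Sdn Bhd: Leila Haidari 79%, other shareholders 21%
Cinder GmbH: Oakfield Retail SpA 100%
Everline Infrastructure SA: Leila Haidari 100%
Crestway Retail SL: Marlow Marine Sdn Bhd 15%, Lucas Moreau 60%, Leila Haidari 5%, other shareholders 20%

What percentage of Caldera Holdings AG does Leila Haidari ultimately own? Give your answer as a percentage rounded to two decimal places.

Leila reaches Caldera along 2 paths.
Direct stake: 52% = 52%.
Via Basalt: 74% × 48% = 35.52%.
Total: 52% + 35.52% = 87.52%.

87.52%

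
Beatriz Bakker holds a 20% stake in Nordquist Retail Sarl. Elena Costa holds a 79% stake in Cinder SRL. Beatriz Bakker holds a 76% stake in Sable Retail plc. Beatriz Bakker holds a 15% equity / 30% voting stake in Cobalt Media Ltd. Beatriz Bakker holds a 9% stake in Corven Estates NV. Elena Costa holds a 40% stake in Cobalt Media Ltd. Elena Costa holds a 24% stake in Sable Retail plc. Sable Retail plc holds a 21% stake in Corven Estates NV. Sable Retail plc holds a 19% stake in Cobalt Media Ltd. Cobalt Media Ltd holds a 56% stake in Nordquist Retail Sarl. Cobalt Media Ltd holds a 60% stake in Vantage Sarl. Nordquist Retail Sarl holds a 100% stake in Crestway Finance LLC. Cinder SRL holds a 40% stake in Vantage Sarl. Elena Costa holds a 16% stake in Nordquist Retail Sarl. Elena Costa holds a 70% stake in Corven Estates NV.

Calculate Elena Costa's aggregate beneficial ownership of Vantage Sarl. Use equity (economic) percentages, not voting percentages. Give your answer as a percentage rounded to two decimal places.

Elena reaches Vantage along 3 paths.
Via Cinder: 79% × 40% = 31.6%.
Via Cobalt: 40% × 60% = 24%.
Via Sable → Cobalt: 24% × 19% × 60% = 2.736%.
Total: 31.6% + 24% + 2.736% = 58.336%.
Rounded: 58.34%.

58.34%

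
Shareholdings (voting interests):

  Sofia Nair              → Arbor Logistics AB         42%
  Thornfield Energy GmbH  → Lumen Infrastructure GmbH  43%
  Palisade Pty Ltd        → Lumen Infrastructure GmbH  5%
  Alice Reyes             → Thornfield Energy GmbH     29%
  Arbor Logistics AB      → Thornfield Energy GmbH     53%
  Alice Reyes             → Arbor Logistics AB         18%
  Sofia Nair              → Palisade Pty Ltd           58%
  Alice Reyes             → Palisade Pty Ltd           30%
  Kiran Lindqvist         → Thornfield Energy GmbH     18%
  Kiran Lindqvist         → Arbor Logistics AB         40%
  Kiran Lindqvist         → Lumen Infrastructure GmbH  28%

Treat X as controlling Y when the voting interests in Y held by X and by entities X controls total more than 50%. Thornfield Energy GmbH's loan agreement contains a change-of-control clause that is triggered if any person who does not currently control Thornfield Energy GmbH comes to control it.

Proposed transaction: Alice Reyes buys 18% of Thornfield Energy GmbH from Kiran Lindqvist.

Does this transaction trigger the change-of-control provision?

The purchase adds only to Alice's holdings (Kiran's stake shrinks), so Alice is the only person who could newly come to control Thornfield.
Alice's largest direct stake is 30% in Palisade, which does not meet the threshold, so Alice controls no company.
In Thornfield, Alice's side holds only 29%, not > 50%.
So before the transaction, Alice does not control Thornfield.
After the purchase, Alice's direct stake in Thornfield rises to 29% + 18% = 47%, and Kiran's stake falls to 0%.
After the transaction, Alice's side holds 47% of Thornfield, not > 50%, so Alice still does not control Thornfield.
No new person acquires control, so the clause is not triggered.

No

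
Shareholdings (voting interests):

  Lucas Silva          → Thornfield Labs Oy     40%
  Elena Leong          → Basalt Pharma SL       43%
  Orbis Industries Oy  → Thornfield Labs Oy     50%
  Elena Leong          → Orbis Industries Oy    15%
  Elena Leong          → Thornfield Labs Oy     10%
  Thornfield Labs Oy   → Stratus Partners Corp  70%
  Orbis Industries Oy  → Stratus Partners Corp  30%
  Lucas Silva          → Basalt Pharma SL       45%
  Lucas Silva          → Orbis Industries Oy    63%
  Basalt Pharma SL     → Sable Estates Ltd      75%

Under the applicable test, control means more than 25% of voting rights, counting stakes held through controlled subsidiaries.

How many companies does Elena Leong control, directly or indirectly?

2

Elena holds 43% of Basalt, so Elena controls Basalt.
Basalt holds 75% of Sable, so Elena controls Sable.
No other company's threshold is met.
Elena controls 2 companies.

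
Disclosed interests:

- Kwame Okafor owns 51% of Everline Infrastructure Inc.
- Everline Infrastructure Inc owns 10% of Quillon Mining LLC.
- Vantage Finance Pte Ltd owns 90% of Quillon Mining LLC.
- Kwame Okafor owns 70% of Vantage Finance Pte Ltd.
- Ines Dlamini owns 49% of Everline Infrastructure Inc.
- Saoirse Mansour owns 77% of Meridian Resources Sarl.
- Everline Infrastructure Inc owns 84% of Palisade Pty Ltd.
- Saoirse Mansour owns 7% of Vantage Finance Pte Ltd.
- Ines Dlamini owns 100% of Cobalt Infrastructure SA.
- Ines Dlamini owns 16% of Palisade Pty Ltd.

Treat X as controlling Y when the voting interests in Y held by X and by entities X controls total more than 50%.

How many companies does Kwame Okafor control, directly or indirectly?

Kwame holds 51% of Everline, so Kwame controls Everline.
Everline holds 84% of Palisade, so Kwame controls Palisade.
Kwame holds 70% of Vantage, so Kwame controls Vantage.
Vantage and Everline together hold 90% + 10% = 100% of Quillon, so Kwame controls Quillon.
No other company's threshold is met.
Kwame controls 4 companies.

4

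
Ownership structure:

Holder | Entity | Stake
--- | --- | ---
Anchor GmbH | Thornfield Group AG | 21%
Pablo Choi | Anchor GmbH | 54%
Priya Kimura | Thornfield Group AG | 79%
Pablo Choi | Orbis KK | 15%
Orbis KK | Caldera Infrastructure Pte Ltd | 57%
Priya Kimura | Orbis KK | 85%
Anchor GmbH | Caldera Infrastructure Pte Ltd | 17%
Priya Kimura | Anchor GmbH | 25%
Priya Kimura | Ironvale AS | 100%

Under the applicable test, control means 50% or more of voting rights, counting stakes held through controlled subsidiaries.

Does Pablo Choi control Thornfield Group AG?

Pablo holds 54% of Anchor, so Pablo controls Anchor.
In Thornfield, Pablo's side holds only 21%, not ≥ 50%.
So Pablo does not control Thornfield.

No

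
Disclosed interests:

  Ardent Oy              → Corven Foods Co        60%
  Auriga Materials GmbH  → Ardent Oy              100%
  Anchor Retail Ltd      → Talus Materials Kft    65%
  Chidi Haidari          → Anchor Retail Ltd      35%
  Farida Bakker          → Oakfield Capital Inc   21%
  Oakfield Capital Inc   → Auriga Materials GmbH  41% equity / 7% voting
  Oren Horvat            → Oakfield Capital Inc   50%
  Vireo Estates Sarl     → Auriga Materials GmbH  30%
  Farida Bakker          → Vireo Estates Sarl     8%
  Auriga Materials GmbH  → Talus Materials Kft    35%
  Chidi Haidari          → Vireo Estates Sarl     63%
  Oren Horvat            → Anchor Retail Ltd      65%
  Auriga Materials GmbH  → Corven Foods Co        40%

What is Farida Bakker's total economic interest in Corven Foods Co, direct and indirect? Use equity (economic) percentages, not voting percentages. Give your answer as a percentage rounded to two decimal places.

11.01%

Farida reaches Corven along 4 paths.
Via Oakfield → Auriga → Ardent: 21% × 41% × 100% × 60% = 5.166%.
Via Vireo → Auriga → Ardent: 8% × 30% × 100% × 60% = 1.44%.
Via Oakfield → Auriga: 21% × 41% × 40% = 3.444%.
Via Vireo → Auriga: 8% × 30% × 40% = 0.96%.
Total: 5.166% + 1.44% + 3.444% + 0.96% = 11.01%.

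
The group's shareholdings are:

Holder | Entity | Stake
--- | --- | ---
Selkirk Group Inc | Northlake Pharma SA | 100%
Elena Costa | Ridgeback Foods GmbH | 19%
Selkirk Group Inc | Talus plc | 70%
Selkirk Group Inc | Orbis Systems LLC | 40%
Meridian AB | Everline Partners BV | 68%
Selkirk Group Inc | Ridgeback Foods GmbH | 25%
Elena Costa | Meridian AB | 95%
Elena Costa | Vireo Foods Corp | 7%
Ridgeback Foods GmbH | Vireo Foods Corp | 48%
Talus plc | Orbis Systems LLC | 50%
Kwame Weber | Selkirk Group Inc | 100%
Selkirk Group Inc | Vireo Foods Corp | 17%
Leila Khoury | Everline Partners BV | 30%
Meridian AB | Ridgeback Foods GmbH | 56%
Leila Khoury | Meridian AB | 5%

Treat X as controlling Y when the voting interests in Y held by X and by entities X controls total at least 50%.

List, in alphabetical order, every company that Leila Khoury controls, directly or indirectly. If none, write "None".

None

Leila's largest direct stake is 30% in Everline, which does not meet the threshold.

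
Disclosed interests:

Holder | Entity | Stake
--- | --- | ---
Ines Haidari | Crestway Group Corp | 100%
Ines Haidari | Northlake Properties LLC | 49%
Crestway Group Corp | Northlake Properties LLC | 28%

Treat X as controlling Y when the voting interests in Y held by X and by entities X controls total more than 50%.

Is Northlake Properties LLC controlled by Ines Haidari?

Ines holds 100% of Crestway, so Ines controls Crestway.
Crestway and Ines together hold 28% + 49% = 77% of Northlake, so Ines controls Northlake.

Yes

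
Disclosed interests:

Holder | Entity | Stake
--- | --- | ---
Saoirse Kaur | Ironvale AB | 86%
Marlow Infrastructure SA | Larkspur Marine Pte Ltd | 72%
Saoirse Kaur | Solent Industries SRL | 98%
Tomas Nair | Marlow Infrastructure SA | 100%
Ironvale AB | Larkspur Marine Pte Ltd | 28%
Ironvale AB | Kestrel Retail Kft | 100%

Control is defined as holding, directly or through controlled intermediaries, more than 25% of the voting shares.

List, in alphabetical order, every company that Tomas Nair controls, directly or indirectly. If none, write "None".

Larkspur Marine Pte Ltd, Marlow Infrastructure SA

Tomas holds 100% of Marlow, so Tomas controls Marlow.
Marlow holds 72% of Larkspur, so Tomas controls Larkspur.
No other company's threshold is met.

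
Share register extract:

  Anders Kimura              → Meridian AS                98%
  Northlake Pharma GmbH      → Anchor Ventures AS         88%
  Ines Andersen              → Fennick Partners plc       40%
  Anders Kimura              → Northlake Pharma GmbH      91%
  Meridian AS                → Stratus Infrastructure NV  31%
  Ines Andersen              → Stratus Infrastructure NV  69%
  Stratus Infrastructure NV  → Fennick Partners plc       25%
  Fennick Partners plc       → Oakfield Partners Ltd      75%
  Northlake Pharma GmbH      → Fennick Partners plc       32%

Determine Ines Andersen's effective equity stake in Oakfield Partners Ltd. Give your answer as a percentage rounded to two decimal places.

Ines reaches Oakfield along 2 paths.
Via Stratus → Fennick: 69% × 25% × 75% = 12.9375%.
Via Fennick: 40% × 75% = 30%.
Total: 12.9375% + 30% = 42.9375%.
Rounded: 42.94%.

42.94%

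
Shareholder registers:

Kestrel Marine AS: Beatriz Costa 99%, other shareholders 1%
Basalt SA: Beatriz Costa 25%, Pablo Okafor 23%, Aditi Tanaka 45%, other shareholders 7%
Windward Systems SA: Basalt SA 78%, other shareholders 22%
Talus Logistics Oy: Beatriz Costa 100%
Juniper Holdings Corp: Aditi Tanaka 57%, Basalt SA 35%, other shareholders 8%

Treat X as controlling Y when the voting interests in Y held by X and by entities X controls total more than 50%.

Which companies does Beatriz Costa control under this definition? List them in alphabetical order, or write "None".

Kestrel Marine AS, Talus Logistics Oy

Beatriz holds 99% of Kestrel, so Beatriz controls Kestrel.
Beatriz holds 100% of Talus, so Beatriz controls Talus.
No other company's threshold is met.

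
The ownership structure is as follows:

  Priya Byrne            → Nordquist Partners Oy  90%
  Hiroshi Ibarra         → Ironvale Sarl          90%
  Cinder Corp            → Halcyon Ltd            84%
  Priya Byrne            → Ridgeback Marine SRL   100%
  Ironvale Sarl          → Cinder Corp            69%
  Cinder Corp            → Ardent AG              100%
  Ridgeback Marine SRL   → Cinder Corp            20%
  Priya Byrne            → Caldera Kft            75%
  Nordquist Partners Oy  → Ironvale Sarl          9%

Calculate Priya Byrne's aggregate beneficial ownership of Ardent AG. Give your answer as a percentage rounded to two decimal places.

Priya reaches Ardent along 2 paths.
Via Nordquist → Ironvale → Cinder: 90% × 9% × 69% × 100% = 5.589%.
Via Ridgeback → Cinder: 100% × 20% × 100% = 20%.
Total: 5.589% + 20% = 25.589%.
Rounded: 25.59%.

25.59%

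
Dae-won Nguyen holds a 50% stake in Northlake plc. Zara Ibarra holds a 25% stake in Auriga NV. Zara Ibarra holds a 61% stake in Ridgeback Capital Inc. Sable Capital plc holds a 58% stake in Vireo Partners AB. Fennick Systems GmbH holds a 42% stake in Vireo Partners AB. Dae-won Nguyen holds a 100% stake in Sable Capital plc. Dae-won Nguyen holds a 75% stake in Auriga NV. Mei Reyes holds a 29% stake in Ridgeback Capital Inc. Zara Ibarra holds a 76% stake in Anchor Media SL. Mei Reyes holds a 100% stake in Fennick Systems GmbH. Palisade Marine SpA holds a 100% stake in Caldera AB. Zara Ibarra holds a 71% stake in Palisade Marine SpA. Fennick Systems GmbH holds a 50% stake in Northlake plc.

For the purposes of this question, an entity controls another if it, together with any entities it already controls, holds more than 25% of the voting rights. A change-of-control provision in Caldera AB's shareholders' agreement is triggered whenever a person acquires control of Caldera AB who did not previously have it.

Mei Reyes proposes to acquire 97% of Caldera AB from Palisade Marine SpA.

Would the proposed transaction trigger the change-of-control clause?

The purchase adds only to Mei's holdings (Palisade's stake shrinks), so Mei is the only person who could newly come to control Caldera.
Mei holds 29% of Ridgeback, so Mei controls Ridgeback.
Mei holds 100% of Fennick, so Mei controls Fennick.
Fennick holds 50% of Northlake, so Mei controls Northlake.
Fennick holds 42% of Vireo, so Mei controls Vireo.
Neither Mei nor any entity Mei controls holds any voting interest in Caldera.
So before the transaction, Mei does not control Caldera.
After the purchase, Mei holds 97% of Caldera directly, and Palisade's stake falls to 3%.
Mei holds 97% of Caldera, so Mei controls Caldera.
Mei did not control Caldera before and does after, so the clause is triggered.

Yes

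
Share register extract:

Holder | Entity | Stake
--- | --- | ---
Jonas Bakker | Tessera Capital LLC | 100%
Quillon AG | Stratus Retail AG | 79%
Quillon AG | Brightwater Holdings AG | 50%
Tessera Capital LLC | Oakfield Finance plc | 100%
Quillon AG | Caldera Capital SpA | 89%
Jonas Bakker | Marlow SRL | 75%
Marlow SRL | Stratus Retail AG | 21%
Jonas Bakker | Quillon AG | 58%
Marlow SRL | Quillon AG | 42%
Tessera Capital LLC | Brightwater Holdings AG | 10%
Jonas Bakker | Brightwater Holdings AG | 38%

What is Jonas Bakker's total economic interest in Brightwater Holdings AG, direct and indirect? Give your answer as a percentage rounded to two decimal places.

Jonas reaches Brightwater along 4 paths.
Via Tessera: 100% × 10% = 10%.
Via Marlow → Quillon: 75% × 42% × 50% = 15.75%.
Via Quillon: 58% × 50% = 29%.
Direct stake: 38% = 38%.
Total: 10% + 15.75% + 29% + 38% = 92.75%.

92.75%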